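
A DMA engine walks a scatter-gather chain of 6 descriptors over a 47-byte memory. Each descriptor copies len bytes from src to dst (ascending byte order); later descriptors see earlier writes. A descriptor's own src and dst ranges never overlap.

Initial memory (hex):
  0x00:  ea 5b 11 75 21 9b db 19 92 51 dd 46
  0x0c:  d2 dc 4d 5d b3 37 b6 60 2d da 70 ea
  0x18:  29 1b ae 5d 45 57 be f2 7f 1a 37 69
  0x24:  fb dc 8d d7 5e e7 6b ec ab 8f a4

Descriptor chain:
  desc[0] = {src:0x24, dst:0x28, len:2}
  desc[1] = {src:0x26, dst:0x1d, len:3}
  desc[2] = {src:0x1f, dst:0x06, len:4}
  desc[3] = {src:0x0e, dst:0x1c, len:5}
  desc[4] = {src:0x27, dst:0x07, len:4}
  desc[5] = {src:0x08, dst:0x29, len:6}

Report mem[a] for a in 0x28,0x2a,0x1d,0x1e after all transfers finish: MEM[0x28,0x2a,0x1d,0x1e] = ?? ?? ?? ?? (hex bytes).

[0] 0x24->0x28 len=2 : fb dc
[1] 0x26->0x1d len=3 : 8d d7 fb
[2] 0x1f->0x06 len=4 : fb 7f 1a 37
[3] 0x0e->0x1c len=5 : 4d 5d b3 37 b6
[4] 0x27->0x07 len=4 : d7 fb dc 6b
[5] 0x08->0x29 len=6 : fb dc 6b 46 d2 dc
query mem[0x28]=0xfb, mem[0x2a]=0xdc, mem[0x1d]=0x5d, mem[0x1e]=0xb3

MEM[0x28,0x2a,0x1d,0x1e] = fb dc 5d b3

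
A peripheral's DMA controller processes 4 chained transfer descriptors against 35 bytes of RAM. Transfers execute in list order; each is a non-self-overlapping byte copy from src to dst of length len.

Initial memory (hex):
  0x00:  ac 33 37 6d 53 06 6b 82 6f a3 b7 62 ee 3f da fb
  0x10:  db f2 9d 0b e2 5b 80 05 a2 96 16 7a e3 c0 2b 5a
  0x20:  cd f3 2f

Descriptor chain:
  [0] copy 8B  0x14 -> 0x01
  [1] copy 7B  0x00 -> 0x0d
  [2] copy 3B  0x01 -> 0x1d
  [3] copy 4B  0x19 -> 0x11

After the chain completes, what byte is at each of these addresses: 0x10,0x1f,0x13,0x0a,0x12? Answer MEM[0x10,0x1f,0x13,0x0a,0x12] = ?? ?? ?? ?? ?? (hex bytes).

  after D0: wrote 8B at 0x01 = e25b8005a296167a
  after D1: wrote 7B at 0x0d = ace25b8005a296
  after D2: wrote 3B at 0x1d = e25b80
  after D3: wrote 4B at 0x11 = 96167ae3
query mem[0x10]=0x80, mem[0x1f]=0x80, mem[0x13]=0x7a, mem[0x0a]=0xb7, mem[0x12]=0x16

MEM[0x10,0x1f,0x13,0x0a,0x12] = 80 80 7a b7 16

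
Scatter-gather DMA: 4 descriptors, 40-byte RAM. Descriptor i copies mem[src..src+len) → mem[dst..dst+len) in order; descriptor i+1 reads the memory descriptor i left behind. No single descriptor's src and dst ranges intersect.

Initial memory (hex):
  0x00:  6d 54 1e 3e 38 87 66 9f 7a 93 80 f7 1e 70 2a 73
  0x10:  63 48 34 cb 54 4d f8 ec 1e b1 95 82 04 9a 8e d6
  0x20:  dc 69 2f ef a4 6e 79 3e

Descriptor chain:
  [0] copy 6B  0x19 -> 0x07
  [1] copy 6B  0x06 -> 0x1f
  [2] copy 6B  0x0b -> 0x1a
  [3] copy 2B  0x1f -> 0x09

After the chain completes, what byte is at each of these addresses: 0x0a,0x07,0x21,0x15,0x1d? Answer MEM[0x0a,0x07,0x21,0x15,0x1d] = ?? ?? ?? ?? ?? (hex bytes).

[0] 0x19->0x07 len=6 : b1 95 82 04 9a 8e
[1] 0x06->0x1f len=6 : 66 b1 95 82 04 9a
[2] 0x0b->0x1a len=6 : 9a 8e 70 2a 73 63
[3] 0x1f->0x09 len=2 : 63 b1
query mem[0x0a]=0xb1, mem[0x07]=0xb1, mem[0x21]=0x95, mem[0x15]=0x4d, mem[0x1d]=0x2a

MEM[0x0a,0x07,0x21,0x15,0x1d] = b1 b1 95 4d 2a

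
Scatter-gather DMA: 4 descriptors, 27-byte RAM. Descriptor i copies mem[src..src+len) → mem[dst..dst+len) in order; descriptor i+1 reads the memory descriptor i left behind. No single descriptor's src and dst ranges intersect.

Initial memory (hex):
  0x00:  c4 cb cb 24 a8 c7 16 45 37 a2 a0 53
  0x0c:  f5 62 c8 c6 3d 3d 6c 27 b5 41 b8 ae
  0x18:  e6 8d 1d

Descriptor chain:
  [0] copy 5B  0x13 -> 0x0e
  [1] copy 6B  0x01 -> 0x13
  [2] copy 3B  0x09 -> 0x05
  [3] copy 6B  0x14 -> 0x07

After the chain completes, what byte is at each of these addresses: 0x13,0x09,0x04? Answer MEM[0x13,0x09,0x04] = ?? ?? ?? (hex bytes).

MEM[0x13,0x09,0x04] = cb a8 a8

[0] 0x13->0x0e len=5 : 27 b5 41 b8 ae
[1] 0x01->0x13 len=6 : cb cb 24 a8 c7 16
[2] 0x09->0x05 len=3 : a2 a0 53
[3] 0x14->0x07 len=6 : cb 24 a8 c7 16 8d
query mem[0x13]=0xcb, mem[0x09]=0xa8, mem[0x04]=0xa8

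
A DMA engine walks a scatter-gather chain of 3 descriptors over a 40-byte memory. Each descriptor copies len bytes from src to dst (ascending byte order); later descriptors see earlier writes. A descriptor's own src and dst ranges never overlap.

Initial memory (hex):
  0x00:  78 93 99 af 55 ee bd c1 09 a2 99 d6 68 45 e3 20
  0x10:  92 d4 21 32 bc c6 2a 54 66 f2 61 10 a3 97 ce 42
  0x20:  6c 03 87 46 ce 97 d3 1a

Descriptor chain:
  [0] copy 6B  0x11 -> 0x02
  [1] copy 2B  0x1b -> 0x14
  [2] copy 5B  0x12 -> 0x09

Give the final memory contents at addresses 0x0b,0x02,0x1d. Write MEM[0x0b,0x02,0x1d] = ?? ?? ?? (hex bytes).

#0 dst[0x02+6] := {0xd4,0x21,0x32,0xbc,0xc6,0x2a}
#1 dst[0x14+2] := {0x10,0xa3}
#2 dst[0x09+5] := {0x21,0x32,0x10,0xa3,0x2a}
query mem[0x0b]=0x10, mem[0x02]=0xd4, mem[0x1d]=0x97

MEM[0x0b,0x02,0x1d] = 10 d4 97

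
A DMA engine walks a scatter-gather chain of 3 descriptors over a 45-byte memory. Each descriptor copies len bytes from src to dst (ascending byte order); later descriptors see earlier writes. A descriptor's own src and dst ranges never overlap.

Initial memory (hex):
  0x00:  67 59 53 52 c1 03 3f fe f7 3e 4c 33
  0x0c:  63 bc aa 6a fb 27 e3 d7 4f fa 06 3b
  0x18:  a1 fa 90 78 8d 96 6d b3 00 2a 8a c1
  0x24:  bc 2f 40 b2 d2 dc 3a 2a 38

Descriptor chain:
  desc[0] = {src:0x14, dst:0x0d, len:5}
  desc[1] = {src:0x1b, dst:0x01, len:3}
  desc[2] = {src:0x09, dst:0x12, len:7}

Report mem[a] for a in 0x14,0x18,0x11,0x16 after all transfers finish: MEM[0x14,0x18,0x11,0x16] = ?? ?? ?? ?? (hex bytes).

MEM[0x14,0x18,0x11,0x16] = 33 06 a1 4f

D0: mem[0x0d..0x11] <- [4f fa 06 3b a1]
D1: mem[0x01..0x03] <- [78 8d 96]
D2: mem[0x12..0x18] <- [3e 4c 33 63 4f fa 06]
query mem[0x14]=0x33, mem[0x18]=0x06, mem[0x11]=0xa1, mem[0x16]=0x4f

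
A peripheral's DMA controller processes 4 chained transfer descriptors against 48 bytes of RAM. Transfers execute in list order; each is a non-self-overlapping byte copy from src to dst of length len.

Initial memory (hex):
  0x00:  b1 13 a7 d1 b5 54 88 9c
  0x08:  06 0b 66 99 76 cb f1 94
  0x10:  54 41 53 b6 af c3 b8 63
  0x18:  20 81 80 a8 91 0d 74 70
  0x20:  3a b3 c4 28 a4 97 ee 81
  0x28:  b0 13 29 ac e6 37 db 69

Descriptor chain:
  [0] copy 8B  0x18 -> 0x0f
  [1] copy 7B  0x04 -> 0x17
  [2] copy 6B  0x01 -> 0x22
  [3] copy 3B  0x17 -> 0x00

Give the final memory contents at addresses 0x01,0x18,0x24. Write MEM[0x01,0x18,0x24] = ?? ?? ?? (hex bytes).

[0] 0x18->0x0f len=8 : 20 81 80 a8 91 0d 74 70
[1] 0x04->0x17 len=7 : b5 54 88 9c 06 0b 66
[2] 0x01->0x22 len=6 : 13 a7 d1 b5 54 88
[3] 0x17->0x00 len=3 : b5 54 88
query mem[0x01]=0x54, mem[0x18]=0x54, mem[0x24]=0xd1

MEM[0x01,0x18,0x24] = 54 54 d1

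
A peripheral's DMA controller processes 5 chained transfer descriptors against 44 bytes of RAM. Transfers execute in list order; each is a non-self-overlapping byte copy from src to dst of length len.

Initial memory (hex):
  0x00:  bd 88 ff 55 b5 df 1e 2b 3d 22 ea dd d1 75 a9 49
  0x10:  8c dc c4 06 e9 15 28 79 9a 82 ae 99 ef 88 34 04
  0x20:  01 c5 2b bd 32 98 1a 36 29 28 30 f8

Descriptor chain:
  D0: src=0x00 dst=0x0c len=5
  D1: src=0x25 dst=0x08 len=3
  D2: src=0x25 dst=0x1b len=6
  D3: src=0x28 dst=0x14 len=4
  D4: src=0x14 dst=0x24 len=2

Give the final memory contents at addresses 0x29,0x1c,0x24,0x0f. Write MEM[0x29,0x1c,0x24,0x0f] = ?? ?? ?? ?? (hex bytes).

MEM[0x29,0x1c,0x24,0x0f] = 28 1a 29 55

D0: mem[0x0c..0x10] <- [bd 88 ff 55 b5]
D1: mem[0x08..0x0a] <- [98 1a 36]
D2: mem[0x1b..0x20] <- [98 1a 36 29 28 30]
D3: mem[0x14..0x17] <- [29 28 30 f8]
D4: mem[0x24..0x25] <- [29 28]
query mem[0x29]=0x28, mem[0x1c]=0x1a, mem[0x24]=0x29, mem[0x0f]=0x55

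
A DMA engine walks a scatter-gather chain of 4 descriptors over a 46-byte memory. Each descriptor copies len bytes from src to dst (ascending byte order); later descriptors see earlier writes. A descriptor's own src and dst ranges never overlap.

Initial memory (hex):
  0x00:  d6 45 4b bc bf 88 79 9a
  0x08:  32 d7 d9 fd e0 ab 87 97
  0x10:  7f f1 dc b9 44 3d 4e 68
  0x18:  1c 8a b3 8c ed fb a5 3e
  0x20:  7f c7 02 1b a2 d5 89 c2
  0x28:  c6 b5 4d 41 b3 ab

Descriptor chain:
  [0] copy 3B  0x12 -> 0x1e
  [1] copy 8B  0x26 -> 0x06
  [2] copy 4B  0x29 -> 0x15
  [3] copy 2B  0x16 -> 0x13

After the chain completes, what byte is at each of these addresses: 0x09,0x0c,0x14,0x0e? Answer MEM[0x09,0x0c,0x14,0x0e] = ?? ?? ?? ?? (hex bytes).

  after D0: wrote 3B at 0x1e = dcb944
  after D1: wrote 8B at 0x06 = 89c2c6b54d41b3ab
  after D2: wrote 4B at 0x15 = b54d41b3
  after D3: wrote 2B at 0x13 = 4d41
query mem[0x09]=0xb5, mem[0x0c]=0xb3, mem[0x14]=0x41, mem[0x0e]=0x87

MEM[0x09,0x0c,0x14,0x0e] = b5 b3 41 87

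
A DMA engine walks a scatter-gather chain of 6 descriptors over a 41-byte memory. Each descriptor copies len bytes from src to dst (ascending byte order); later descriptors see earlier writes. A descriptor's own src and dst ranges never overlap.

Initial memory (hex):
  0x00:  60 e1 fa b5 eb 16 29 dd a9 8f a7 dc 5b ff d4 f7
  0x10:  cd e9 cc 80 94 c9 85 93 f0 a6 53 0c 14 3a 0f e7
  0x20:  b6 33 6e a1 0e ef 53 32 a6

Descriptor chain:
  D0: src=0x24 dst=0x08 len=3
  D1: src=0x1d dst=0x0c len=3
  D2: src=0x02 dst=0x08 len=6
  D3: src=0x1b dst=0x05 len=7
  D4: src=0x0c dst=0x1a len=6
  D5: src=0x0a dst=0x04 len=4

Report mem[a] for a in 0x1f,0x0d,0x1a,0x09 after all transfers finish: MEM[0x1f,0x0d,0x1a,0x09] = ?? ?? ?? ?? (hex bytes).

MEM[0x1f,0x0d,0x1a,0x09] = e9 dd 29 e7

[0] 0x24->0x08 len=3 : 0e ef 53
[1] 0x1d->0x0c len=3 : 3a 0f e7
[2] 0x02->0x08 len=6 : fa b5 eb 16 29 dd
[3] 0x1b->0x05 len=7 : 0c 14 3a 0f e7 b6 33
[4] 0x0c->0x1a len=6 : 29 dd e7 f7 cd e9
[5] 0x0a->0x04 len=4 : b6 33 29 dd
query mem[0x1f]=0xe9, mem[0x0d]=0xdd, mem[0x1a]=0x29, mem[0x09]=0xe7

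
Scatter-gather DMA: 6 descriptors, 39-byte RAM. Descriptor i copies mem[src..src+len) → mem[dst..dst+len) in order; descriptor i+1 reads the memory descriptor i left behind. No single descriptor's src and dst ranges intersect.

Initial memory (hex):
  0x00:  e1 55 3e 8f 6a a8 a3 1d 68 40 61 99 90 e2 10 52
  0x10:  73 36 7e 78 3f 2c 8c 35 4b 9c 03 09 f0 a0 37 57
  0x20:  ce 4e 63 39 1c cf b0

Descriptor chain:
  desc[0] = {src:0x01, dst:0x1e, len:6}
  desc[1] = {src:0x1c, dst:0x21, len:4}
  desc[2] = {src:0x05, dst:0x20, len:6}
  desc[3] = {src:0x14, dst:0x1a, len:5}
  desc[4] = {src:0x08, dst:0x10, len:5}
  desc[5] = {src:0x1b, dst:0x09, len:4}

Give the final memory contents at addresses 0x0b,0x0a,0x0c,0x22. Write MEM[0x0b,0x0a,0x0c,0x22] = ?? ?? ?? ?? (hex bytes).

  after D0: wrote 6B at 0x1e = 553e8f6aa8a3
  after D1: wrote 4B at 0x21 = f0a0553e
  after D2: wrote 6B at 0x20 = a8a31d684061
  after D3: wrote 5B at 0x1a = 3f2c8c354b
  after D4: wrote 5B at 0x10 = 6840619990
  after D5: wrote 4B at 0x09 = 2c8c354b
query mem[0x0b]=0x35, mem[0x0a]=0x8c, mem[0x0c]=0x4b, mem[0x22]=0x1d

MEM[0x0b,0x0a,0x0c,0x22] = 35 8c 4b 1d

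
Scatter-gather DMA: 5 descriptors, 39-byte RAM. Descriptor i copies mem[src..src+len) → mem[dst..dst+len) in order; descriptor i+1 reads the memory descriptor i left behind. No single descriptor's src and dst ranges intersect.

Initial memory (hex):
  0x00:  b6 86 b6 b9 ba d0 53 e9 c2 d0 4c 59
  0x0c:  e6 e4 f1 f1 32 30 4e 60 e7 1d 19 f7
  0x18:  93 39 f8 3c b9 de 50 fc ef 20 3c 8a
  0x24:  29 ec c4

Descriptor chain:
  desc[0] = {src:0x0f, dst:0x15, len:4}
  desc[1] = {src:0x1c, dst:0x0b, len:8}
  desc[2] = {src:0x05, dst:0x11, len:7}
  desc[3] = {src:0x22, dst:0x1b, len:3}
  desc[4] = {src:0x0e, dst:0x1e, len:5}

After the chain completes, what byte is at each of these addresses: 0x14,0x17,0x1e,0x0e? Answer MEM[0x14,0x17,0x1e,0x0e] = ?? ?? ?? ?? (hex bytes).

[0] 0x0f->0x15 len=4 : f1 32 30 4e
[1] 0x1c->0x0b len=8 : b9 de 50 fc ef 20 3c 8a
[2] 0x05->0x11 len=7 : d0 53 e9 c2 d0 4c b9
[3] 0x22->0x1b len=3 : 3c 8a 29
[4] 0x0e->0x1e len=5 : fc ef 20 d0 53
query mem[0x14]=0xc2, mem[0x17]=0xb9, mem[0x1e]=0xfc, mem[0x0e]=0xfc

MEM[0x14,0x17,0x1e,0x0e] = c2 b9 fc fc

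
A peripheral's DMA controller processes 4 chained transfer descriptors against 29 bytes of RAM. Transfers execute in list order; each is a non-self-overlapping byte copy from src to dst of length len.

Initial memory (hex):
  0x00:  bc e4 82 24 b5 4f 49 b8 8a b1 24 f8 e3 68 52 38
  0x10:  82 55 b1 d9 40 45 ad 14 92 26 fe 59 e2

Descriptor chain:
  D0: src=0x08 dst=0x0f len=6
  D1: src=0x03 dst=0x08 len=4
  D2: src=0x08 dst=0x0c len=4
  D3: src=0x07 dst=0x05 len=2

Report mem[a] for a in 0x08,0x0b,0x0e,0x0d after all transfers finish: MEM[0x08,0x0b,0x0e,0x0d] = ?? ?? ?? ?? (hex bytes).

[0] 0x08->0x0f len=6 : 8a b1 24 f8 e3 68
[1] 0x03->0x08 len=4 : 24 b5 4f 49
[2] 0x08->0x0c len=4 : 24 b5 4f 49
[3] 0x07->0x05 len=2 : b8 24
query mem[0x08]=0x24, mem[0x0b]=0x49, mem[0x0e]=0x4f, mem[0x0d]=0xb5

MEM[0x08,0x0b,0x0e,0x0d] = 24 49 4f b5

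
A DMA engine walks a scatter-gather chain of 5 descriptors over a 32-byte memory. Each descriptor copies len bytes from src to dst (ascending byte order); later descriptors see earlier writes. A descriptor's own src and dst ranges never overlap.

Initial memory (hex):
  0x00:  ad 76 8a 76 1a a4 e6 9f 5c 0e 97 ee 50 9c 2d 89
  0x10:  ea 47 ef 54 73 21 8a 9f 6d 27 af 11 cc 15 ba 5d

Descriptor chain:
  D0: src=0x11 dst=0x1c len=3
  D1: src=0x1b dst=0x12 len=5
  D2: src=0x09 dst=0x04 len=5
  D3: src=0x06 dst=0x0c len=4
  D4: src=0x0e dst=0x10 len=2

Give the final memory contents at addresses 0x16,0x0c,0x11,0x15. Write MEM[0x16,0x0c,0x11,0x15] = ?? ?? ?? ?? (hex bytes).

MEM[0x16,0x0c,0x11,0x15] = 5d ee 0e 54

#0 dst[0x1c+3] := {0x47,0xef,0x54}
#1 dst[0x12+5] := {0x11,0x47,0xef,0x54,0x5d}
#2 dst[0x04+5] := {0x0e,0x97,0xee,0x50,0x9c}
#3 dst[0x0c+4] := {0xee,0x50,0x9c,0x0e}
#4 dst[0x10+2] := {0x9c,0x0e}
query mem[0x16]=0x5d, mem[0x0c]=0xee, mem[0x11]=0x0e, mem[0x15]=0x54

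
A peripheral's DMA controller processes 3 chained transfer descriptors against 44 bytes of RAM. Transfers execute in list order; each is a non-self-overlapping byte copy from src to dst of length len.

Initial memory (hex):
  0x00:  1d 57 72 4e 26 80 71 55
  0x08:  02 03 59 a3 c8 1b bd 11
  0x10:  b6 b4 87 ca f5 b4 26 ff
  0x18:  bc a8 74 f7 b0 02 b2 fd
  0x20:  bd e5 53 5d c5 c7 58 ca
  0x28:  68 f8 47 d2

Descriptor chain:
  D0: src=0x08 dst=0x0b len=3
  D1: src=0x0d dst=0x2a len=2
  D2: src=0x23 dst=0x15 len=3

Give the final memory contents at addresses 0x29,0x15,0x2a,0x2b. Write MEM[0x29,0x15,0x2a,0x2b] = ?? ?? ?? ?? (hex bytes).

MEM[0x29,0x15,0x2a,0x2b] = f8 5d 59 bd

D0: mem[0x0b..0x0d] <- [02 03 59]
D1: mem[0x2a..0x2b] <- [59 bd]
D2: mem[0x15..0x17] <- [5d c5 c7]
query mem[0x29]=0xf8, mem[0x15]=0x5d, mem[0x2a]=0x59, mem[0x2b]=0xbd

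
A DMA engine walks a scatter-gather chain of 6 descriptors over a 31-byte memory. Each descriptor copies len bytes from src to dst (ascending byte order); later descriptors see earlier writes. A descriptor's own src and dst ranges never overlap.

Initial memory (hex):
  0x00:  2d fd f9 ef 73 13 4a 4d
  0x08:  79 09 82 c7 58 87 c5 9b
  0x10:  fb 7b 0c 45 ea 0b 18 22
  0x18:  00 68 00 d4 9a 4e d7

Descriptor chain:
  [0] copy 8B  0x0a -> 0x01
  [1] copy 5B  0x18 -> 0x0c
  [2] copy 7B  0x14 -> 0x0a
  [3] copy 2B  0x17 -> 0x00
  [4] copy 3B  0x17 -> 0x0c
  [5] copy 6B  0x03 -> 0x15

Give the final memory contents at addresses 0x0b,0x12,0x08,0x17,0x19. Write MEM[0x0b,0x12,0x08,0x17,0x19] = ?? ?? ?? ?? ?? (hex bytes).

MEM[0x0b,0x12,0x08,0x17,0x19] = 0b 0c 7b c5 fb

#0 dst[0x01+8] := {0x82,0xc7,0x58,0x87,0xc5,0x9b,0xfb,0x7b}
#1 dst[0x0c+5] := {0x00,0x68,0x00,0xd4,0x9a}
#2 dst[0x0a+7] := {0xea,0x0b,0x18,0x22,0x00,0x68,0x00}
#3 dst[0x00+2] := {0x22,0x00}
#4 dst[0x0c+3] := {0x22,0x00,0x68}
#5 dst[0x15+6] := {0x58,0x87,0xc5,0x9b,0xfb,0x7b}
query mem[0x0b]=0x0b, mem[0x12]=0x0c, mem[0x08]=0x7b, mem[0x17]=0xc5, mem[0x19]=0xfb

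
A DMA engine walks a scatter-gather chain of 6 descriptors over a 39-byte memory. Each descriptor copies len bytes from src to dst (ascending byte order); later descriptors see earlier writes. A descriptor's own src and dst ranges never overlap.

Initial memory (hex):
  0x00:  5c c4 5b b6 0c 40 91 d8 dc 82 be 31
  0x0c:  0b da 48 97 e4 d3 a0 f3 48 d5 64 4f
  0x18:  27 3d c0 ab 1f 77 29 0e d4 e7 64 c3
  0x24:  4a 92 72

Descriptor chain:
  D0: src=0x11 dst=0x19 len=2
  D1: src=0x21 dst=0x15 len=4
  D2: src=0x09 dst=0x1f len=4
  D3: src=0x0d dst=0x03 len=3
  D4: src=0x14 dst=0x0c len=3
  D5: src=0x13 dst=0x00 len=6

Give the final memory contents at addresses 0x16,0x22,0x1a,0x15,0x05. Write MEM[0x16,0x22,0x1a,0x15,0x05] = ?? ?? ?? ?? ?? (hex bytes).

D0: mem[0x19..0x1a] <- [d3 a0]
D1: mem[0x15..0x18] <- [e7 64 c3 4a]
D2: mem[0x1f..0x22] <- [82 be 31 0b]
D3: mem[0x03..0x05] <- [da 48 97]
D4: mem[0x0c..0x0e] <- [48 e7 64]
D5: mem[0x00..0x05] <- [f3 48 e7 64 c3 4a]
query mem[0x16]=0x64, mem[0x22]=0x0b, mem[0x1a]=0xa0, mem[0x15]=0xe7, mem[0x05]=0x4a

MEM[0x16,0x22,0x1a,0x15,0x05] = 64 0b a0 e7 4a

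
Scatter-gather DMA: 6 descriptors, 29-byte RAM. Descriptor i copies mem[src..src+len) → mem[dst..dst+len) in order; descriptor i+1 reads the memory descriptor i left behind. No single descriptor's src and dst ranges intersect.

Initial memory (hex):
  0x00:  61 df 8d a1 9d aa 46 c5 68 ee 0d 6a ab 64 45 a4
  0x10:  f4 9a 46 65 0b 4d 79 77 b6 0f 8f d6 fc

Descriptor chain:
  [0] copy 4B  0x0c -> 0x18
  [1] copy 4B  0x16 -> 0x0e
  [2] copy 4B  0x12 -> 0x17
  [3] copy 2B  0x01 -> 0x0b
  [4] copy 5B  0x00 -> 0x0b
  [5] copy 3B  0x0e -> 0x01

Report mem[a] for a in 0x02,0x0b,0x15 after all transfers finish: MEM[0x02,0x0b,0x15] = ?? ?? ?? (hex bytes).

#0 dst[0x18+4] := {0xab,0x64,0x45,0xa4}
#1 dst[0x0e+4] := {0x79,0x77,0xab,0x64}
#2 dst[0x17+4] := {0x46,0x65,0x0b,0x4d}
#3 dst[0x0b+2] := {0xdf,0x8d}
#4 dst[0x0b+5] := {0x61,0xdf,0x8d,0xa1,0x9d}
#5 dst[0x01+3] := {0xa1,0x9d,0xab}
query mem[0x02]=0x9d, mem[0x0b]=0x61, mem[0x15]=0x4d

MEM[0x02,0x0b,0x15] = 9d 61 4d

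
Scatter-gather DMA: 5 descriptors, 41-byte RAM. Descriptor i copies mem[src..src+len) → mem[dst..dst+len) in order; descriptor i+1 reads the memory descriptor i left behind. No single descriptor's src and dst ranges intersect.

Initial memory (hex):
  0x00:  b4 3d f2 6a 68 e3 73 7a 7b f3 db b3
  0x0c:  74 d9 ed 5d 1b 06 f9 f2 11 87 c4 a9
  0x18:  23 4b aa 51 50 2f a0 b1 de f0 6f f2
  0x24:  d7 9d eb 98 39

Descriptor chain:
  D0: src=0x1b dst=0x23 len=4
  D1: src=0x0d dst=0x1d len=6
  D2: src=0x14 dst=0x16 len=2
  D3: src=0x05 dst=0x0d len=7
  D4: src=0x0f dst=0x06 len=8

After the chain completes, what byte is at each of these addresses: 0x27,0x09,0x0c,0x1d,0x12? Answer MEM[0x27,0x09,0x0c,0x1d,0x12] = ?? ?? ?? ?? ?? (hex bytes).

#0 dst[0x23+4] := {0x51,0x50,0x2f,0xa0}
#1 dst[0x1d+6] := {0xd9,0xed,0x5d,0x1b,0x06,0xf9}
#2 dst[0x16+2] := {0x11,0x87}
#3 dst[0x0d+7] := {0xe3,0x73,0x7a,0x7b,0xf3,0xdb,0xb3}
#4 dst[0x06+8] := {0x7a,0x7b,0xf3,0xdb,0xb3,0x11,0x87,0x11}
query mem[0x27]=0x98, mem[0x09]=0xdb, mem[0x0c]=0x87, mem[0x1d]=0xd9, mem[0x12]=0xdb

MEM[0x27,0x09,0x0c,0x1d,0x12] = 98 db 87 d9 db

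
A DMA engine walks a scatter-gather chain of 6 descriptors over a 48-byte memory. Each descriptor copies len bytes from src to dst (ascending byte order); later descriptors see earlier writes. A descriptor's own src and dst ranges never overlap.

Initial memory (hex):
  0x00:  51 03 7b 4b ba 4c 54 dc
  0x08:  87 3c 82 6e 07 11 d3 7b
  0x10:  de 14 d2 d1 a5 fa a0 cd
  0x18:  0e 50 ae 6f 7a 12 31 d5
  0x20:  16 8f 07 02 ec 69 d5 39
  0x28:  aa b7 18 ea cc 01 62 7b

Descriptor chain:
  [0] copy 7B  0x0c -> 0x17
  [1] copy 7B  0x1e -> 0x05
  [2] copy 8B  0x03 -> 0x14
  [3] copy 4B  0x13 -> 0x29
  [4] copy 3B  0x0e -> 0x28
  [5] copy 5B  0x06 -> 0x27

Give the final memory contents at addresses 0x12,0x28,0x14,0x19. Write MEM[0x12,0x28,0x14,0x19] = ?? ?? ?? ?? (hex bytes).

MEM[0x12,0x28,0x14,0x19] = d2 16 4b 8f

D0: mem[0x17..0x1d] <- [07 11 d3 7b de 14 d2]
D1: mem[0x05..0x0b] <- [31 d5 16 8f 07 02 ec]
D2: mem[0x14..0x1b] <- [4b ba 31 d5 16 8f 07 02]
D3: mem[0x29..0x2c] <- [d1 4b ba 31]
D4: mem[0x28..0x2a] <- [d3 7b de]
D5: mem[0x27..0x2b] <- [d5 16 8f 07 02]
query mem[0x12]=0xd2, mem[0x28]=0x16, mem[0x14]=0x4b, mem[0x19]=0x8f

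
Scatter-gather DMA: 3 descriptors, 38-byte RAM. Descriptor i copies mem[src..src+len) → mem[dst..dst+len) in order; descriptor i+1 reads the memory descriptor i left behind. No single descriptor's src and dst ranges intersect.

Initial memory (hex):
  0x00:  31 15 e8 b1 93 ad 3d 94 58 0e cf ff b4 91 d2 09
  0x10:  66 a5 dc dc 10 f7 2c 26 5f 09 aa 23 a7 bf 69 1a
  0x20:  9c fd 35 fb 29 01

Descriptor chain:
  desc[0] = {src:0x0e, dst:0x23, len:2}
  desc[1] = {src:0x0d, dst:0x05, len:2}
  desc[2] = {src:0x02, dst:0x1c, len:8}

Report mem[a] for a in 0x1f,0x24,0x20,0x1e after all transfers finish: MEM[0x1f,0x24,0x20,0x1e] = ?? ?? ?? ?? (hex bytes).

MEM[0x1f,0x24,0x20,0x1e] = 91 09 d2 93

D0: mem[0x23..0x24] <- [d2 09]
D1: mem[0x05..0x06] <- [91 d2]
D2: mem[0x1c..0x23] <- [e8 b1 93 91 d2 94 58 0e]
query mem[0x1f]=0x91, mem[0x24]=0x09, mem[0x20]=0xd2, mem[0x1e]=0x93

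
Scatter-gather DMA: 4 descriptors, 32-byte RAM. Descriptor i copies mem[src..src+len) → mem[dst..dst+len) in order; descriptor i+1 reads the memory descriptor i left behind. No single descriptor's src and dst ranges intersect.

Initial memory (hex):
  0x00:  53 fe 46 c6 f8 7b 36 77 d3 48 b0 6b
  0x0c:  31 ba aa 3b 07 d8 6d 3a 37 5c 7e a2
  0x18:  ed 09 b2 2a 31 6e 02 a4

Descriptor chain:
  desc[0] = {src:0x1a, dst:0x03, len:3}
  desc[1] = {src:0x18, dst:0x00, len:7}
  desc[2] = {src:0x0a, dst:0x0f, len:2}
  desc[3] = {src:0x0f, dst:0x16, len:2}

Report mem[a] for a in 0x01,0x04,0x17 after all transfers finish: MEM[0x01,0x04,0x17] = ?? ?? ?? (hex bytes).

  after D0: wrote 3B at 0x03 = b22a31
  after D1: wrote 7B at 0x00 = ed09b22a316e02
  after D2: wrote 2B at 0x0f = b06b
  after D3: wrote 2B at 0x16 = b06b
query mem[0x01]=0x09, mem[0x04]=0x31, mem[0x17]=0x6b

MEM[0x01,0x04,0x17] = 09 31 6b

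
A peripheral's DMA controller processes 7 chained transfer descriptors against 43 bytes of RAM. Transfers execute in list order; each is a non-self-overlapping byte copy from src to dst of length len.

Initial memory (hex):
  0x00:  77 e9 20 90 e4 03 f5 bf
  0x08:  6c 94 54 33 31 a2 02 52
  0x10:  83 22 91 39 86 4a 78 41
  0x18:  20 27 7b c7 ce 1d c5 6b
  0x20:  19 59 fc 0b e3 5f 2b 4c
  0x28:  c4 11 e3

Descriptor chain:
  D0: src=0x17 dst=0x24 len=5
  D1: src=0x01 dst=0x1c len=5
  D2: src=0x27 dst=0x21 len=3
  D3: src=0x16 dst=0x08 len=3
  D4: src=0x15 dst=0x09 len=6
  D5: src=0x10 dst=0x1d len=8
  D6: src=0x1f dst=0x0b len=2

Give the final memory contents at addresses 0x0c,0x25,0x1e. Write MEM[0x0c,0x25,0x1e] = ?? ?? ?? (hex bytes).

[0] 0x17->0x24 len=5 : 41 20 27 7b c7
[1] 0x01->0x1c len=5 : e9 20 90 e4 03
[2] 0x27->0x21 len=3 : 7b c7 11
[3] 0x16->0x08 len=3 : 78 41 20
[4] 0x15->0x09 len=6 : 4a 78 41 20 27 7b
[5] 0x10->0x1d len=8 : 83 22 91 39 86 4a 78 41
[6] 0x1f->0x0b len=2 : 91 39
query mem[0x0c]=0x39, mem[0x25]=0x20, mem[0x1e]=0x22

MEM[0x0c,0x25,0x1e] = 39 20 22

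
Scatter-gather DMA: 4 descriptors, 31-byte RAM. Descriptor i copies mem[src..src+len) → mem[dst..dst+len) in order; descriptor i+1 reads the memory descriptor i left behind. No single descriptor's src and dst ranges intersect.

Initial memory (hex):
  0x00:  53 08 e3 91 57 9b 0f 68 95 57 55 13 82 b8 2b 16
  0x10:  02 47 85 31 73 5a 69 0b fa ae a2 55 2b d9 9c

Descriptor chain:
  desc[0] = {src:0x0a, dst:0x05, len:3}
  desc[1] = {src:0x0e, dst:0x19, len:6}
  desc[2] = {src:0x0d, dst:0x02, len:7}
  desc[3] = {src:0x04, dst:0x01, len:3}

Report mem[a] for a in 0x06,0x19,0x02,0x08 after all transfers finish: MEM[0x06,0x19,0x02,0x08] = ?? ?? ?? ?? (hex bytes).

#0 dst[0x05+3] := {0x55,0x13,0x82}
#1 dst[0x19+6] := {0x2b,0x16,0x02,0x47,0x85,0x31}
#2 dst[0x02+7] := {0xb8,0x2b,0x16,0x02,0x47,0x85,0x31}
#3 dst[0x01+3] := {0x16,0x02,0x47}
query mem[0x06]=0x47, mem[0x19]=0x2b, mem[0x02]=0x02, mem[0x08]=0x31

MEM[0x06,0x19,0x02,0x08] = 47 2b 02 31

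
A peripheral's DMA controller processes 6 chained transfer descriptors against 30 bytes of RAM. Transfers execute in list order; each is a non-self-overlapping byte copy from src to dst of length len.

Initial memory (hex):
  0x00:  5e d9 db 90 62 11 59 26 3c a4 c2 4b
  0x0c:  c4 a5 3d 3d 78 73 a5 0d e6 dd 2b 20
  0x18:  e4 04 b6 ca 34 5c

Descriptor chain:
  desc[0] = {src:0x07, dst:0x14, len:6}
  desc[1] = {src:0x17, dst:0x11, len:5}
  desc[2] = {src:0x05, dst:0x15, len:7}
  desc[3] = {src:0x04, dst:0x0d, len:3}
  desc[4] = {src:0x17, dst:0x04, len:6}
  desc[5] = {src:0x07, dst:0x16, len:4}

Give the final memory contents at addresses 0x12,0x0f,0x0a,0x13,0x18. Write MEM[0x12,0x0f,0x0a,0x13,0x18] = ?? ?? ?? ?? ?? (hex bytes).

MEM[0x12,0x0f,0x0a,0x13,0x18] = 4b 59 c2 c4 34

D0: mem[0x14..0x19] <- [26 3c a4 c2 4b c4]
D1: mem[0x11..0x15] <- [c2 4b c4 b6 ca]
D2: mem[0x15..0x1b] <- [11 59 26 3c a4 c2 4b]
D3: mem[0x0d..0x0f] <- [62 11 59]
D4: mem[0x04..0x09] <- [26 3c a4 c2 4b 34]
D5: mem[0x16..0x19] <- [c2 4b 34 c2]
query mem[0x12]=0x4b, mem[0x0f]=0x59, mem[0x0a]=0xc2, mem[0x13]=0xc4, mem[0x18]=0x34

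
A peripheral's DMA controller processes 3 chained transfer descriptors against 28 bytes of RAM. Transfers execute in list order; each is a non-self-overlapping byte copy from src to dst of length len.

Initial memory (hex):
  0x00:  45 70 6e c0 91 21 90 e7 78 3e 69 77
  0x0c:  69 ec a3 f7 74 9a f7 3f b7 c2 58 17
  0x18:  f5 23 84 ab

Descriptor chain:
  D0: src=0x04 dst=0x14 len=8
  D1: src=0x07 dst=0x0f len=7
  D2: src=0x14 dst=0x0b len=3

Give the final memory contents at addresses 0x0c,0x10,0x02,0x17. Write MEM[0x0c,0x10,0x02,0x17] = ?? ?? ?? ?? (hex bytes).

D0: mem[0x14..0x1b] <- [91 21 90 e7 78 3e 69 77]
D1: mem[0x0f..0x15] <- [e7 78 3e 69 77 69 ec]
D2: mem[0x0b..0x0d] <- [69 ec 90]
query mem[0x0c]=0xec, mem[0x10]=0x78, mem[0x02]=0x6e, mem[0x17]=0xe7

MEM[0x0c,0x10,0x02,0x17] = ec 78 6e e7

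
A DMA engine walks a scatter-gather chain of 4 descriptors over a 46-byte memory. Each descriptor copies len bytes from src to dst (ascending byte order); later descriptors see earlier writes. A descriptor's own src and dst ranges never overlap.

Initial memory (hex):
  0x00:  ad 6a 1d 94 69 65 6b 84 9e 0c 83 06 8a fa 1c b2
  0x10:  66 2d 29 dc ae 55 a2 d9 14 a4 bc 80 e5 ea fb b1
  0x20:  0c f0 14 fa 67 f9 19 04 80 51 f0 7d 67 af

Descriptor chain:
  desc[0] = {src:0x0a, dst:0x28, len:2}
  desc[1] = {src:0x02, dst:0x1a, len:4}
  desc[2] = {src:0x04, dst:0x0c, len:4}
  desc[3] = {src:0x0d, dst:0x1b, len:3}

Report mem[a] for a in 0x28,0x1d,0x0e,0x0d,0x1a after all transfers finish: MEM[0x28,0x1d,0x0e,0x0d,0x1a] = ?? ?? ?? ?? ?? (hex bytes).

#0 dst[0x28+2] := {0x83,0x06}
#1 dst[0x1a+4] := {0x1d,0x94,0x69,0x65}
#2 dst[0x0c+4] := {0x69,0x65,0x6b,0x84}
#3 dst[0x1b+3] := {0x65,0x6b,0x84}
query mem[0x28]=0x83, mem[0x1d]=0x84, mem[0x0e]=0x6b, mem[0x0d]=0x65, mem[0x1a]=0x1d

MEM[0x28,0x1d,0x0e,0x0d,0x1a] = 83 84 6b 65 1d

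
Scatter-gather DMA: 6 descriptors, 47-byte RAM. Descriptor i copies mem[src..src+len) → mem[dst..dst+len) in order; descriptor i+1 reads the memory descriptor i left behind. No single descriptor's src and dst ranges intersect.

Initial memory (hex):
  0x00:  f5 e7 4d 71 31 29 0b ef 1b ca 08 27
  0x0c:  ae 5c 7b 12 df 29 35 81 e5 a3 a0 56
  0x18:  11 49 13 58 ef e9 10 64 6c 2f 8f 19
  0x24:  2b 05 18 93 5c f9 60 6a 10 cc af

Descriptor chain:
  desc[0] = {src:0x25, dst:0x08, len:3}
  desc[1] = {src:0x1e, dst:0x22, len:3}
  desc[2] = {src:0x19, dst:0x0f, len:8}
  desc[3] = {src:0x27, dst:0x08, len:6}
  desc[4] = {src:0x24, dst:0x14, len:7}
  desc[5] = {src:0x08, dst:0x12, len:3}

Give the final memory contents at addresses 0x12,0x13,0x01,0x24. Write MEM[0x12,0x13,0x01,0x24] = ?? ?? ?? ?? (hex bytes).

[0] 0x25->0x08 len=3 : 05 18 93
[1] 0x1e->0x22 len=3 : 10 64 6c
[2] 0x19->0x0f len=8 : 49 13 58 ef e9 10 64 6c
[3] 0x27->0x08 len=6 : 93 5c f9 60 6a 10
[4] 0x24->0x14 len=7 : 6c 05 18 93 5c f9 60
[5] 0x08->0x12 len=3 : 93 5c f9
query mem[0x12]=0x93, mem[0x13]=0x5c, mem[0x01]=0xe7, mem[0x24]=0x6c

MEM[0x12,0x13,0x01,0x24] = 93 5c e7 6c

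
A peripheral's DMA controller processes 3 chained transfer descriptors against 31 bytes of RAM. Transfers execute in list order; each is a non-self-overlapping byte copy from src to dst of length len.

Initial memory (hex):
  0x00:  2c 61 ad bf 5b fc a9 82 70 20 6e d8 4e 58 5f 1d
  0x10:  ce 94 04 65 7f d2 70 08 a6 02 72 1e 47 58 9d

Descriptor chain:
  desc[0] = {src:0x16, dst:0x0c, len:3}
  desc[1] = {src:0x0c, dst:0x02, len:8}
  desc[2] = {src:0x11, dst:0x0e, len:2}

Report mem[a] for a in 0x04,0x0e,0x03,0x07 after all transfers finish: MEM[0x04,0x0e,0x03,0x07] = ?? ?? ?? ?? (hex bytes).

MEM[0x04,0x0e,0x03,0x07] = a6 94 08 94

D0: mem[0x0c..0x0e] <- [70 08 a6]
D1: mem[0x02..0x09] <- [70 08 a6 1d ce 94 04 65]
D2: mem[0x0e..0x0f] <- [94 04]
query mem[0x04]=0xa6, mem[0x0e]=0x94, mem[0x03]=0x08, mem[0x07]=0x94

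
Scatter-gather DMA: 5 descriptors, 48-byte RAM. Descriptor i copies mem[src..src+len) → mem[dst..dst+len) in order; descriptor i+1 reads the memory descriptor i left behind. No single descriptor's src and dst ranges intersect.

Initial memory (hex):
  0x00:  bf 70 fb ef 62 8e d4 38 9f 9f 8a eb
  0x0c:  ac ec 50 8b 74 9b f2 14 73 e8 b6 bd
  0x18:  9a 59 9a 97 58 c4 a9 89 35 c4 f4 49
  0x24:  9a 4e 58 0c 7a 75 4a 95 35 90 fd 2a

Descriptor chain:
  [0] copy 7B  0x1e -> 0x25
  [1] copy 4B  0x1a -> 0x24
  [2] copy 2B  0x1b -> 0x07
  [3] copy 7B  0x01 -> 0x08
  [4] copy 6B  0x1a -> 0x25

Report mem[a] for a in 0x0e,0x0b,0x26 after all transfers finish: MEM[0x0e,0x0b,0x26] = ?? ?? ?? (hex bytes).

D0: mem[0x25..0x2b] <- [a9 89 35 c4 f4 49 9a]
D1: mem[0x24..0x27] <- [9a 97 58 c4]
D2: mem[0x07..0x08] <- [97 58]
D3: mem[0x08..0x0e] <- [70 fb ef 62 8e d4 97]
D4: mem[0x25..0x2a] <- [9a 97 58 c4 a9 89]
query mem[0x0e]=0x97, mem[0x0b]=0x62, mem[0x26]=0x97

MEM[0x0e,0x0b,0x26] = 97 62 97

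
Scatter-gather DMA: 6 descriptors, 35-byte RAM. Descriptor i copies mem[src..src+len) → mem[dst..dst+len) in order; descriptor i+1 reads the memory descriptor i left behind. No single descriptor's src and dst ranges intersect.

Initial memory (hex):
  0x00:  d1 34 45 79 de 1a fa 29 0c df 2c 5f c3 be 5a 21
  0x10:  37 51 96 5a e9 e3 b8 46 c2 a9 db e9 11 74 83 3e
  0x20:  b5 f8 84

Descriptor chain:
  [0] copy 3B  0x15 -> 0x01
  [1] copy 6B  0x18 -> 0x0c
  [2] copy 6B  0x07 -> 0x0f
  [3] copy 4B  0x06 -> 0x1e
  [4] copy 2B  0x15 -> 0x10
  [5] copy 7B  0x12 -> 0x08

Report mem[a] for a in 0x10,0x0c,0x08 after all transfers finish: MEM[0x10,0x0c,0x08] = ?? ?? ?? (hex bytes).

[0] 0x15->0x01 len=3 : e3 b8 46
[1] 0x18->0x0c len=6 : c2 a9 db e9 11 74
[2] 0x07->0x0f len=6 : 29 0c df 2c 5f c2
[3] 0x06->0x1e len=4 : fa 29 0c df
[4] 0x15->0x10 len=2 : e3 b8
[5] 0x12->0x08 len=7 : 2c 5f c2 e3 b8 46 c2
query mem[0x10]=0xe3, mem[0x0c]=0xb8, mem[0x08]=0x2c

MEM[0x10,0x0c,0x08] = e3 b8 2c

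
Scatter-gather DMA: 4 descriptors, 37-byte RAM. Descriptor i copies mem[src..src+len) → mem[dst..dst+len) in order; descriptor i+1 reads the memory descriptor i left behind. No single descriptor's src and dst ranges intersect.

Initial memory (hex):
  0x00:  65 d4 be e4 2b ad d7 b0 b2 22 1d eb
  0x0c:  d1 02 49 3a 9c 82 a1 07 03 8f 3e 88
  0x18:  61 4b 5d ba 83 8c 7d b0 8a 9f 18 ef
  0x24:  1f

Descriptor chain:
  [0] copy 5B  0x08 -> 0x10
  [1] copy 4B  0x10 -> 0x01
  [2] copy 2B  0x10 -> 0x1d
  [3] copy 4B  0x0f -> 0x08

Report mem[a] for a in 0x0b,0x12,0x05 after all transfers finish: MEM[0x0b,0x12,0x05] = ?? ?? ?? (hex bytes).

  after D0: wrote 5B at 0x10 = b2221debd1
  after D1: wrote 4B at 0x01 = b2221deb
  after D2: wrote 2B at 0x1d = b222
  after D3: wrote 4B at 0x08 = 3ab2221d
query mem[0x0b]=0x1d, mem[0x12]=0x1d, mem[0x05]=0xad

MEM[0x0b,0x12,0x05] = 1d 1d ad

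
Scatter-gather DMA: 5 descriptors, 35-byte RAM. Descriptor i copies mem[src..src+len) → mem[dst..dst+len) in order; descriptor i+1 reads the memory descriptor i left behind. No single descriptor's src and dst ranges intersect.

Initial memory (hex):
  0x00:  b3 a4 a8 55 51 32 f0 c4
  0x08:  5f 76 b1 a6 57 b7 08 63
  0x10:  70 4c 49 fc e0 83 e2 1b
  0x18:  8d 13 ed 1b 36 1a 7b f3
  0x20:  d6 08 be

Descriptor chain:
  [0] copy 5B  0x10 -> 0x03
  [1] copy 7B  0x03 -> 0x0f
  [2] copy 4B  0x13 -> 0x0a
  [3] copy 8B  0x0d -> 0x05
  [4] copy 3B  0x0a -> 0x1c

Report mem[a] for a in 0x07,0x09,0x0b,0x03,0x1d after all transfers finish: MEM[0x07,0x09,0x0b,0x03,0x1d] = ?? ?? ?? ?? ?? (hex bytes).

MEM[0x07,0x09,0x0b,0x03,0x1d] = 70 49 e0 70 e0

D0: mem[0x03..0x07] <- [70 4c 49 fc e0]
D1: mem[0x0f..0x15] <- [70 4c 49 fc e0 5f 76]
D2: mem[0x0a..0x0d] <- [e0 5f 76 e2]
D3: mem[0x05..0x0c] <- [e2 08 70 4c 49 fc e0 5f]
D4: mem[0x1c..0x1e] <- [fc e0 5f]
query mem[0x07]=0x70, mem[0x09]=0x49, mem[0x0b]=0xe0, mem[0x03]=0x70, mem[0x1d]=0xe0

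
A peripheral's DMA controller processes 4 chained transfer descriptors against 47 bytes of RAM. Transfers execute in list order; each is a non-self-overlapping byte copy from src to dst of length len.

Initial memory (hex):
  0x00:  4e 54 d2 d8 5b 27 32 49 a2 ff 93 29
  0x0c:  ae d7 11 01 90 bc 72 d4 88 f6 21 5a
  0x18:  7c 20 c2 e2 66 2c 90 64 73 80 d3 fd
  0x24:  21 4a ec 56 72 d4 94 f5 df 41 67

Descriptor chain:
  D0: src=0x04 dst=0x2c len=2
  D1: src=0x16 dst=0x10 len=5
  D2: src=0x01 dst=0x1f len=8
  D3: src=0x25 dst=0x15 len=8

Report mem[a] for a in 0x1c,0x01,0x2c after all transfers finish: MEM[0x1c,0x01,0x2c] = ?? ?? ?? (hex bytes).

MEM[0x1c,0x01,0x2c] = 5b 54 5b

  after D0: wrote 2B at 0x2c = 5b27
  after D1: wrote 5B at 0x10 = 215a7c20c2
  after D2: wrote 8B at 0x1f = 54d2d85b273249a2
  after D3: wrote 8B at 0x15 = 49a25672d494f55b
query mem[0x1c]=0x5b, mem[0x01]=0x54, mem[0x2c]=0x5b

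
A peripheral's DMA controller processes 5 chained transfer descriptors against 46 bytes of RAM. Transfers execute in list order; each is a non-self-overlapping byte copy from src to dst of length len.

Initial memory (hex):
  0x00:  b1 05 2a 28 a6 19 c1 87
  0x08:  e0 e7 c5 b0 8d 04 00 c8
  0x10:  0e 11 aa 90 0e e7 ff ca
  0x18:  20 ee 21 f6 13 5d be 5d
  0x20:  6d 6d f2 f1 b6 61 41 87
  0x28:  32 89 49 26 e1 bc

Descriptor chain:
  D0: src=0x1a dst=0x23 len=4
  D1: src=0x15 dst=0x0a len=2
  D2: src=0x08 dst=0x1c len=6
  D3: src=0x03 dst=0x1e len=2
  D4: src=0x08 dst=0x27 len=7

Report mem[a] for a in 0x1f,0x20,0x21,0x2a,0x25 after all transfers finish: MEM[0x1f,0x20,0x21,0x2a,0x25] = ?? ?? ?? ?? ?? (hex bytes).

MEM[0x1f,0x20,0x21,0x2a,0x25] = a6 8d 04 ff 13

[0] 0x1a->0x23 len=4 : 21 f6 13 5d
[1] 0x15->0x0a len=2 : e7 ff
[2] 0x08->0x1c len=6 : e0 e7 e7 ff 8d 04
[3] 0x03->0x1e len=2 : 28 a6
[4] 0x08->0x27 len=7 : e0 e7 e7 ff 8d 04 00
query mem[0x1f]=0xa6, mem[0x20]=0x8d, mem[0x21]=0x04, mem[0x2a]=0xff, mem[0x25]=0x13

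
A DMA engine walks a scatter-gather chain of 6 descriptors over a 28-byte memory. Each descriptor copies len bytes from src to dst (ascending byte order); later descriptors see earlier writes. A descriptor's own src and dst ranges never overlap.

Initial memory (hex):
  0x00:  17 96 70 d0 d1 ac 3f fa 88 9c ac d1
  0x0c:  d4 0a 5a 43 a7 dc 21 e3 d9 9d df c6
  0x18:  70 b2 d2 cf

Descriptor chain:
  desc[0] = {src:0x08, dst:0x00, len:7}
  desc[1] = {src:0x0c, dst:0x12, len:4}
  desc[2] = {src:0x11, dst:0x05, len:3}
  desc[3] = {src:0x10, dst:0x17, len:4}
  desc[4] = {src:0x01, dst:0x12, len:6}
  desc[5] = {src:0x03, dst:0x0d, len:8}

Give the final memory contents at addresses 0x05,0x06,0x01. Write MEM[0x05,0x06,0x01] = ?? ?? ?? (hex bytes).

  after D0: wrote 7B at 0x00 = 889cacd1d40a5a
  after D1: wrote 4B at 0x12 = d40a5a43
  after D2: wrote 3B at 0x05 = dcd40a
  after D3: wrote 4B at 0x17 = a7dcd40a
  after D4: wrote 6B at 0x12 = 9cacd1d4dcd4
  after D5: wrote 8B at 0x0d = d1d4dcd40a889cac
query mem[0x05]=0xdc, mem[0x06]=0xd4, mem[0x01]=0x9c

MEM[0x05,0x06,0x01] = dc d4 9c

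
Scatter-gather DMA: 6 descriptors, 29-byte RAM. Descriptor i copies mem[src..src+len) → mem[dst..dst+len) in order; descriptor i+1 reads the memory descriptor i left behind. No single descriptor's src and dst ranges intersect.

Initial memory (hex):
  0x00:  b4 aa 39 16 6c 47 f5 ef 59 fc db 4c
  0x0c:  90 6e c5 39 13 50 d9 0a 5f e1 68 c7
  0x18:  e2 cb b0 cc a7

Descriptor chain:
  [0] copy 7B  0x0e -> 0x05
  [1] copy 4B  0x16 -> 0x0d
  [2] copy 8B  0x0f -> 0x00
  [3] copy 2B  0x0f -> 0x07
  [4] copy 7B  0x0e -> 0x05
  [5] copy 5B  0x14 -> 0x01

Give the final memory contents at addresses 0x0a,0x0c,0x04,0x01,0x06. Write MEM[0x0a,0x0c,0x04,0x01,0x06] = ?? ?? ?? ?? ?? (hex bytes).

  after D0: wrote 7B at 0x05 = c5391350d90a5f
  after D1: wrote 4B at 0x0d = 68c7e2cb
  after D2: wrote 8B at 0x00 = e2cb50d90a5fe168
  after D3: wrote 2B at 0x07 = e2cb
  after D4: wrote 7B at 0x05 = c7e2cb50d90a5f
  after D5: wrote 5B at 0x01 = 5fe168c7e2
query mem[0x0a]=0x0a, mem[0x0c]=0x90, mem[0x04]=0xc7, mem[0x01]=0x5f, mem[0x06]=0xe2

MEM[0x0a,0x0c,0x04,0x01,0x06] = 0a 90 c7 5f e2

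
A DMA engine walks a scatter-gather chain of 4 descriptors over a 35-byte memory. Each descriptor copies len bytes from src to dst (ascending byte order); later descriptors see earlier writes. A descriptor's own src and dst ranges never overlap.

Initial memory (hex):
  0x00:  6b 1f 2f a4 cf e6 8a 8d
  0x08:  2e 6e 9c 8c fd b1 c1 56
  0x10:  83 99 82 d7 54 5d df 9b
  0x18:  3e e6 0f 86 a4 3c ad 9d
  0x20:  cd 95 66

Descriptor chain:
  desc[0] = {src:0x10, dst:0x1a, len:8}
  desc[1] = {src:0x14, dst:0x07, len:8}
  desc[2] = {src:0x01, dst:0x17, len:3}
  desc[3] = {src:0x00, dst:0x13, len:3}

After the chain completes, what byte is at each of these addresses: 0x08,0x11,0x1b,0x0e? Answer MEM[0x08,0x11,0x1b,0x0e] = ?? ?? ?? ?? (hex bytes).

MEM[0x08,0x11,0x1b,0x0e] = 5d 99 99 99

D0: mem[0x1a..0x21] <- [83 99 82 d7 54 5d df 9b]
D1: mem[0x07..0x0e] <- [54 5d df 9b 3e e6 83 99]
D2: mem[0x17..0x19] <- [1f 2f a4]
D3: mem[0x13..0x15] <- [6b 1f 2f]
query mem[0x08]=0x5d, mem[0x11]=0x99, mem[0x1b]=0x99, mem[0x0e]=0x99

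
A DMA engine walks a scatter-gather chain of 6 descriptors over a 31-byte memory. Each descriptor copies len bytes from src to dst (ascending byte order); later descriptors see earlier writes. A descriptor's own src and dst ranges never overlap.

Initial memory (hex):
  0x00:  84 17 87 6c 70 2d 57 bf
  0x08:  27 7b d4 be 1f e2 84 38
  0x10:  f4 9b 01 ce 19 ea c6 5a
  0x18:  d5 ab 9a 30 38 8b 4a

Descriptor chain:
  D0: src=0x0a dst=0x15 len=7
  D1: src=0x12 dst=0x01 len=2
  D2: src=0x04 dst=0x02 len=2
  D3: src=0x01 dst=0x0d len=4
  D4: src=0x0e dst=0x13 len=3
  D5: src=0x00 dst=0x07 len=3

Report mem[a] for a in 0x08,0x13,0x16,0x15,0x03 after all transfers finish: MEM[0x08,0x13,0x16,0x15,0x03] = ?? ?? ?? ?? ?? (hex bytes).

MEM[0x08,0x13,0x16,0x15,0x03] = 01 70 be 70 2d

[0] 0x0a->0x15 len=7 : d4 be 1f e2 84 38 f4
[1] 0x12->0x01 len=2 : 01 ce
[2] 0x04->0x02 len=2 : 70 2d
[3] 0x01->0x0d len=4 : 01 70 2d 70
[4] 0x0e->0x13 len=3 : 70 2d 70
[5] 0x00->0x07 len=3 : 84 01 70
query mem[0x08]=0x01, mem[0x13]=0x70, mem[0x16]=0xbe, mem[0x15]=0x70, mem[0x03]=0x2d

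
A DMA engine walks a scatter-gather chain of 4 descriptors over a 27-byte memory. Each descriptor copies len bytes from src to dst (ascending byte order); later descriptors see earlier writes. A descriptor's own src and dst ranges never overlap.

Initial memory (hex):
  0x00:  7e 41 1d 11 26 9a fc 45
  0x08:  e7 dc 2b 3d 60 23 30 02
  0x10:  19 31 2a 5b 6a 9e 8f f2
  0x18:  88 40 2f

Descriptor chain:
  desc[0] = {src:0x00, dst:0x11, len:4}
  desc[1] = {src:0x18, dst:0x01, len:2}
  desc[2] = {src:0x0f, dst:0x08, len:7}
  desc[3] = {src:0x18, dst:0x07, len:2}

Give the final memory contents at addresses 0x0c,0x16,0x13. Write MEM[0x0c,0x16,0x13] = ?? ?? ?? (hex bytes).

MEM[0x0c,0x16,0x13] = 1d 8f 1d

#0 dst[0x11+4] := {0x7e,0x41,0x1d,0x11}
#1 dst[0x01+2] := {0x88,0x40}
#2 dst[0x08+7] := {0x02,0x19,0x7e,0x41,0x1d,0x11,0x9e}
#3 dst[0x07+2] := {0x88,0x40}
query mem[0x0c]=0x1d, mem[0x16]=0x8f, mem[0x13]=0x1d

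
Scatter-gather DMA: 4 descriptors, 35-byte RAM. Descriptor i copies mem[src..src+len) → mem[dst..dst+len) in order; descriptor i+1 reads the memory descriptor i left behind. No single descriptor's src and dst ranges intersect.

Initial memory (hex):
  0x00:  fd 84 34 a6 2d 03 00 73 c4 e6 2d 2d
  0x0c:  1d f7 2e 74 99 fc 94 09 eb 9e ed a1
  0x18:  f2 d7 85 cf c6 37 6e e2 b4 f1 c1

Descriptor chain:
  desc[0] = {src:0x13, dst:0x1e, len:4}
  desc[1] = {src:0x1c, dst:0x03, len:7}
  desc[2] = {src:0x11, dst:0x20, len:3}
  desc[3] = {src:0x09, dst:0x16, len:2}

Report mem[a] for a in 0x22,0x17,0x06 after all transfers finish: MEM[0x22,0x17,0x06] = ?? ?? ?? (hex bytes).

MEM[0x22,0x17,0x06] = 09 2d eb

  after D0: wrote 4B at 0x1e = 09eb9eed
  after D1: wrote 7B at 0x03 = c63709eb9eedc1
  after D2: wrote 3B at 0x20 = fc9409
  after D3: wrote 2B at 0x16 = c12d
query mem[0x22]=0x09, mem[0x17]=0x2d, mem[0x06]=0xeb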